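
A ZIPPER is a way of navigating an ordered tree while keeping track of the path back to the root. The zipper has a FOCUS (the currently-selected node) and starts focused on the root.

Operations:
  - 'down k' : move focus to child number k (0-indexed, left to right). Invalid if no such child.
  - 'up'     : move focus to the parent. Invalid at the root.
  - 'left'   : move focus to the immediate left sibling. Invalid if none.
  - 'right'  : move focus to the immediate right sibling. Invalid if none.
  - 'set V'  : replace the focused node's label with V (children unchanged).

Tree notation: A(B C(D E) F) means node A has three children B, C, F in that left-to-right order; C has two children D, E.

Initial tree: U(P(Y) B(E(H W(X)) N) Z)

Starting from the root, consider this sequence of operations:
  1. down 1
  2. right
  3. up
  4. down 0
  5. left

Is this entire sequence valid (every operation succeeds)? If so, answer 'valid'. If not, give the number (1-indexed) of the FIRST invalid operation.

Answer: 5

Derivation:
Step 1 (down 1): focus=B path=1 depth=1 children=['E', 'N'] left=['P'] right=['Z'] parent=U
Step 2 (right): focus=Z path=2 depth=1 children=[] left=['P', 'B'] right=[] parent=U
Step 3 (up): focus=U path=root depth=0 children=['P', 'B', 'Z'] (at root)
Step 4 (down 0): focus=P path=0 depth=1 children=['Y'] left=[] right=['B', 'Z'] parent=U
Step 5 (left): INVALID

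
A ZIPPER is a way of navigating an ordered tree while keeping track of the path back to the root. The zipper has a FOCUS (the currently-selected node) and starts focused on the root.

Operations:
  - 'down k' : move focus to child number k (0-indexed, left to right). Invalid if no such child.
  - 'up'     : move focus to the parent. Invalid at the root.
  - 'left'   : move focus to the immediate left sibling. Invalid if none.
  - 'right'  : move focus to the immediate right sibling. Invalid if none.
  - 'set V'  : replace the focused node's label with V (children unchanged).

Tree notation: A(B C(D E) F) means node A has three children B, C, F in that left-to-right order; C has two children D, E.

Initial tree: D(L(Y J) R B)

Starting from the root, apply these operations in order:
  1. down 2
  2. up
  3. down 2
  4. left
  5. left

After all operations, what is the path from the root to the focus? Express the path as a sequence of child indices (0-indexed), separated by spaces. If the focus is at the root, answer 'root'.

Step 1 (down 2): focus=B path=2 depth=1 children=[] left=['L', 'R'] right=[] parent=D
Step 2 (up): focus=D path=root depth=0 children=['L', 'R', 'B'] (at root)
Step 3 (down 2): focus=B path=2 depth=1 children=[] left=['L', 'R'] right=[] parent=D
Step 4 (left): focus=R path=1 depth=1 children=[] left=['L'] right=['B'] parent=D
Step 5 (left): focus=L path=0 depth=1 children=['Y', 'J'] left=[] right=['R', 'B'] parent=D

Answer: 0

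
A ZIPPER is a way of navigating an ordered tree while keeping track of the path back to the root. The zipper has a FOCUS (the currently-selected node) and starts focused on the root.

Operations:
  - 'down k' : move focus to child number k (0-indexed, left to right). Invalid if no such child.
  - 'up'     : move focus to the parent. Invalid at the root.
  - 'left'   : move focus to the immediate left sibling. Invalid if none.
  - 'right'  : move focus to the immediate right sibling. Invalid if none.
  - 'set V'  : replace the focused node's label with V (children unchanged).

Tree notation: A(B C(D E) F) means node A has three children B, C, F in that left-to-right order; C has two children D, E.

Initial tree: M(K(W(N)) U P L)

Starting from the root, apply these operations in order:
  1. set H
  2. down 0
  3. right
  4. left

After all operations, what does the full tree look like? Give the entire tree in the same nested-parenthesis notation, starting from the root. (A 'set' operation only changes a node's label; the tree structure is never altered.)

Answer: H(K(W(N)) U P L)

Derivation:
Step 1 (set H): focus=H path=root depth=0 children=['K', 'U', 'P', 'L'] (at root)
Step 2 (down 0): focus=K path=0 depth=1 children=['W'] left=[] right=['U', 'P', 'L'] parent=H
Step 3 (right): focus=U path=1 depth=1 children=[] left=['K'] right=['P', 'L'] parent=H
Step 4 (left): focus=K path=0 depth=1 children=['W'] left=[] right=['U', 'P', 'L'] parent=H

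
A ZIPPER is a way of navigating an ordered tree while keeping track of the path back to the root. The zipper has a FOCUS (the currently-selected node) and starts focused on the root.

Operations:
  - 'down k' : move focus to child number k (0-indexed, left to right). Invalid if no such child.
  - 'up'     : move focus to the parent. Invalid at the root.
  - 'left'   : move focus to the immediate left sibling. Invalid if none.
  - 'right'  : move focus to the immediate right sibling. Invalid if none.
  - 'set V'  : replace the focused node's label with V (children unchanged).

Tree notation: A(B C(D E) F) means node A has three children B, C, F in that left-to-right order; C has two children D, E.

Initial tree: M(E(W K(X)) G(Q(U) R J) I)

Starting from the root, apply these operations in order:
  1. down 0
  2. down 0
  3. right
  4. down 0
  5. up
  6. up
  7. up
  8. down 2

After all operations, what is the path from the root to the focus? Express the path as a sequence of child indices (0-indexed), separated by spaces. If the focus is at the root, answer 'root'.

Answer: 2

Derivation:
Step 1 (down 0): focus=E path=0 depth=1 children=['W', 'K'] left=[] right=['G', 'I'] parent=M
Step 2 (down 0): focus=W path=0/0 depth=2 children=[] left=[] right=['K'] parent=E
Step 3 (right): focus=K path=0/1 depth=2 children=['X'] left=['W'] right=[] parent=E
Step 4 (down 0): focus=X path=0/1/0 depth=3 children=[] left=[] right=[] parent=K
Step 5 (up): focus=K path=0/1 depth=2 children=['X'] left=['W'] right=[] parent=E
Step 6 (up): focus=E path=0 depth=1 children=['W', 'K'] left=[] right=['G', 'I'] parent=M
Step 7 (up): focus=M path=root depth=0 children=['E', 'G', 'I'] (at root)
Step 8 (down 2): focus=I path=2 depth=1 children=[] left=['E', 'G'] right=[] parent=M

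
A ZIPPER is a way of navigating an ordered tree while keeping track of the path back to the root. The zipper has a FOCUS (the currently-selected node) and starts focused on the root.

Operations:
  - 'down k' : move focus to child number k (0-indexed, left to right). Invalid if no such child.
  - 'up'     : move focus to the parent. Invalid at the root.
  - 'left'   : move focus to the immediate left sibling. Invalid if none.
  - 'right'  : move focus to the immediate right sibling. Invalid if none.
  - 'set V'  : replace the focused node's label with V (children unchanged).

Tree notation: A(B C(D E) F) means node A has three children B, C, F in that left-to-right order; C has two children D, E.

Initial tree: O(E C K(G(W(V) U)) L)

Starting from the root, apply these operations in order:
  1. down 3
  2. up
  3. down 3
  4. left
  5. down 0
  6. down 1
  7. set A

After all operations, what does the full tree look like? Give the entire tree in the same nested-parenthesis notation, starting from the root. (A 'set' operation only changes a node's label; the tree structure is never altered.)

Answer: O(E C K(G(W(V) A)) L)

Derivation:
Step 1 (down 3): focus=L path=3 depth=1 children=[] left=['E', 'C', 'K'] right=[] parent=O
Step 2 (up): focus=O path=root depth=0 children=['E', 'C', 'K', 'L'] (at root)
Step 3 (down 3): focus=L path=3 depth=1 children=[] left=['E', 'C', 'K'] right=[] parent=O
Step 4 (left): focus=K path=2 depth=1 children=['G'] left=['E', 'C'] right=['L'] parent=O
Step 5 (down 0): focus=G path=2/0 depth=2 children=['W', 'U'] left=[] right=[] parent=K
Step 6 (down 1): focus=U path=2/0/1 depth=3 children=[] left=['W'] right=[] parent=G
Step 7 (set A): focus=A path=2/0/1 depth=3 children=[] left=['W'] right=[] parent=G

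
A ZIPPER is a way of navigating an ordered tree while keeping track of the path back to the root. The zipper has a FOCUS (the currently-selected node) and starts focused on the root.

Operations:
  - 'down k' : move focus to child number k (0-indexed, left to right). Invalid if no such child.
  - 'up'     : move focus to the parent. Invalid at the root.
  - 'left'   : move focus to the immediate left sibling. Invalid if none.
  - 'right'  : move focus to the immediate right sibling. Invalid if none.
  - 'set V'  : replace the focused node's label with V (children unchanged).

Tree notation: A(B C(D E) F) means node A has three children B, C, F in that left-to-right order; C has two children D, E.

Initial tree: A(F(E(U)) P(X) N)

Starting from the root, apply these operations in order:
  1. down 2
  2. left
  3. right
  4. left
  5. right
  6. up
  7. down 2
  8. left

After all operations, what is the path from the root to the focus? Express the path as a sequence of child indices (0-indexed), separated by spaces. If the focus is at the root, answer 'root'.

Step 1 (down 2): focus=N path=2 depth=1 children=[] left=['F', 'P'] right=[] parent=A
Step 2 (left): focus=P path=1 depth=1 children=['X'] left=['F'] right=['N'] parent=A
Step 3 (right): focus=N path=2 depth=1 children=[] left=['F', 'P'] right=[] parent=A
Step 4 (left): focus=P path=1 depth=1 children=['X'] left=['F'] right=['N'] parent=A
Step 5 (right): focus=N path=2 depth=1 children=[] left=['F', 'P'] right=[] parent=A
Step 6 (up): focus=A path=root depth=0 children=['F', 'P', 'N'] (at root)
Step 7 (down 2): focus=N path=2 depth=1 children=[] left=['F', 'P'] right=[] parent=A
Step 8 (left): focus=P path=1 depth=1 children=['X'] left=['F'] right=['N'] parent=A

Answer: 1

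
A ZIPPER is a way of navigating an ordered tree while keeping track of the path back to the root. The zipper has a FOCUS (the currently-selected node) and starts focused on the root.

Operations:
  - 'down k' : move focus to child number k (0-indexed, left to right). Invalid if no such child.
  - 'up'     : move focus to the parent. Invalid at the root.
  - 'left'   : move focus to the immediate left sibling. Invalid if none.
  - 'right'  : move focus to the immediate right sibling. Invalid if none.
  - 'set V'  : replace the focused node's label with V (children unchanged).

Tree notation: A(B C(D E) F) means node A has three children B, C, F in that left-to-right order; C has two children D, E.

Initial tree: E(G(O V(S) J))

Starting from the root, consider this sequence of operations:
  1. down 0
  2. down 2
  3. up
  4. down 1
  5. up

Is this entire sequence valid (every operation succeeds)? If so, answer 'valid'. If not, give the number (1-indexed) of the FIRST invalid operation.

Answer: valid

Derivation:
Step 1 (down 0): focus=G path=0 depth=1 children=['O', 'V', 'J'] left=[] right=[] parent=E
Step 2 (down 2): focus=J path=0/2 depth=2 children=[] left=['O', 'V'] right=[] parent=G
Step 3 (up): focus=G path=0 depth=1 children=['O', 'V', 'J'] left=[] right=[] parent=E
Step 4 (down 1): focus=V path=0/1 depth=2 children=['S'] left=['O'] right=['J'] parent=G
Step 5 (up): focus=G path=0 depth=1 children=['O', 'V', 'J'] left=[] right=[] parent=E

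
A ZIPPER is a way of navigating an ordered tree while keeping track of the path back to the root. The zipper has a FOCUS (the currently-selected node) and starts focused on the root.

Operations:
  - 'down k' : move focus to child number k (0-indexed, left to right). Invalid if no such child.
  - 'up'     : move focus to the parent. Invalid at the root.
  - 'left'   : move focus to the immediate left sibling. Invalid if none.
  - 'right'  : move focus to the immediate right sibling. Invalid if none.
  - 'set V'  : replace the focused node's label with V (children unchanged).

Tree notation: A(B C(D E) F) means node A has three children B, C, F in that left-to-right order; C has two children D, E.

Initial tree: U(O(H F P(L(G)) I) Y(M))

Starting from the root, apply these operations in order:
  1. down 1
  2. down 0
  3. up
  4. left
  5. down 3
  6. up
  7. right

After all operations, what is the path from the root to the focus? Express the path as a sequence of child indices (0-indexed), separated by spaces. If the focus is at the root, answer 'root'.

Step 1 (down 1): focus=Y path=1 depth=1 children=['M'] left=['O'] right=[] parent=U
Step 2 (down 0): focus=M path=1/0 depth=2 children=[] left=[] right=[] parent=Y
Step 3 (up): focus=Y path=1 depth=1 children=['M'] left=['O'] right=[] parent=U
Step 4 (left): focus=O path=0 depth=1 children=['H', 'F', 'P', 'I'] left=[] right=['Y'] parent=U
Step 5 (down 3): focus=I path=0/3 depth=2 children=[] left=['H', 'F', 'P'] right=[] parent=O
Step 6 (up): focus=O path=0 depth=1 children=['H', 'F', 'P', 'I'] left=[] right=['Y'] parent=U
Step 7 (right): focus=Y path=1 depth=1 children=['M'] left=['O'] right=[] parent=U

Answer: 1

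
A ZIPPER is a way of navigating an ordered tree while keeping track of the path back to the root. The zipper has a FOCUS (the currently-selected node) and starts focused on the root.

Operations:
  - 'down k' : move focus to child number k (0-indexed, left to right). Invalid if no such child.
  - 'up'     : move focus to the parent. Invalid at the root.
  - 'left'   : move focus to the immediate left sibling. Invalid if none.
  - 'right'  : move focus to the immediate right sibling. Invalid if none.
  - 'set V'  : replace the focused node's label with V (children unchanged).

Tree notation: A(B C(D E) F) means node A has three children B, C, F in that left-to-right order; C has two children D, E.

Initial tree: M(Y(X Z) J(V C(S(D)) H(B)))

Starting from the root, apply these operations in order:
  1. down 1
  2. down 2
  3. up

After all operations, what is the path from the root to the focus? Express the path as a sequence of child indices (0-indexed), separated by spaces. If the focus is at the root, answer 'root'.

Answer: 1

Derivation:
Step 1 (down 1): focus=J path=1 depth=1 children=['V', 'C', 'H'] left=['Y'] right=[] parent=M
Step 2 (down 2): focus=H path=1/2 depth=2 children=['B'] left=['V', 'C'] right=[] parent=J
Step 3 (up): focus=J path=1 depth=1 children=['V', 'C', 'H'] left=['Y'] right=[] parent=M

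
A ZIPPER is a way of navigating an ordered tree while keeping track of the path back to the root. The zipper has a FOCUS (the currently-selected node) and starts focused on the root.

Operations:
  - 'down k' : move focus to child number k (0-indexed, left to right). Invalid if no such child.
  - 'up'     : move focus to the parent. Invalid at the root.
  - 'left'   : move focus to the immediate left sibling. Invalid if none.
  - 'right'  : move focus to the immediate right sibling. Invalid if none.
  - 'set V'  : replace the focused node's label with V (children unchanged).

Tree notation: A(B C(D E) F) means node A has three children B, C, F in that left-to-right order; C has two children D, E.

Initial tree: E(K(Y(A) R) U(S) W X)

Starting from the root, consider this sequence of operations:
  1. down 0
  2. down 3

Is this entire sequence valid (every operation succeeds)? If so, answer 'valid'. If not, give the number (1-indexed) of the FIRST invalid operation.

Step 1 (down 0): focus=K path=0 depth=1 children=['Y', 'R'] left=[] right=['U', 'W', 'X'] parent=E
Step 2 (down 3): INVALID

Answer: 2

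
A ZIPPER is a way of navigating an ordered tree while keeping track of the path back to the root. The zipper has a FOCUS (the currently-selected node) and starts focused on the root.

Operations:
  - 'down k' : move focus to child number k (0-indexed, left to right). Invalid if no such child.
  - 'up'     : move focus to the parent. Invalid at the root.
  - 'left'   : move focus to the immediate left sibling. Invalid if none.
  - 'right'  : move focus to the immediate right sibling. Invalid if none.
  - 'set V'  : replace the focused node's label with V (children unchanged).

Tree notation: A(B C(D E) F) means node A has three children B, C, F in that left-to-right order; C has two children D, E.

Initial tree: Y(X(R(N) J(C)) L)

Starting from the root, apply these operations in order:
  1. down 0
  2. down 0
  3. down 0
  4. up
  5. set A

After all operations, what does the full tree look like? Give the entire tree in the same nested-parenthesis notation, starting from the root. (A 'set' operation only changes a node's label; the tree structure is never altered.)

Step 1 (down 0): focus=X path=0 depth=1 children=['R', 'J'] left=[] right=['L'] parent=Y
Step 2 (down 0): focus=R path=0/0 depth=2 children=['N'] left=[] right=['J'] parent=X
Step 3 (down 0): focus=N path=0/0/0 depth=3 children=[] left=[] right=[] parent=R
Step 4 (up): focus=R path=0/0 depth=2 children=['N'] left=[] right=['J'] parent=X
Step 5 (set A): focus=A path=0/0 depth=2 children=['N'] left=[] right=['J'] parent=X

Answer: Y(X(A(N) J(C)) L)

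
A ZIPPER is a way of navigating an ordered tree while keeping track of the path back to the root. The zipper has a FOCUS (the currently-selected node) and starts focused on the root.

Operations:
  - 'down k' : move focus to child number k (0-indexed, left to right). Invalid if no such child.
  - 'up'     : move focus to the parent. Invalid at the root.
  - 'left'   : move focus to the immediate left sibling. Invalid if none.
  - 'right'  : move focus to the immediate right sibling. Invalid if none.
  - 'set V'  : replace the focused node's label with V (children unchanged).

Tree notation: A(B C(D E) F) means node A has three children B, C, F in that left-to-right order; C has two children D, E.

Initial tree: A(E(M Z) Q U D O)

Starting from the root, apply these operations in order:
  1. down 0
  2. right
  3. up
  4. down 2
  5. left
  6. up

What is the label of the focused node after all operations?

Answer: A

Derivation:
Step 1 (down 0): focus=E path=0 depth=1 children=['M', 'Z'] left=[] right=['Q', 'U', 'D', 'O'] parent=A
Step 2 (right): focus=Q path=1 depth=1 children=[] left=['E'] right=['U', 'D', 'O'] parent=A
Step 3 (up): focus=A path=root depth=0 children=['E', 'Q', 'U', 'D', 'O'] (at root)
Step 4 (down 2): focus=U path=2 depth=1 children=[] left=['E', 'Q'] right=['D', 'O'] parent=A
Step 5 (left): focus=Q path=1 depth=1 children=[] left=['E'] right=['U', 'D', 'O'] parent=A
Step 6 (up): focus=A path=root depth=0 children=['E', 'Q', 'U', 'D', 'O'] (at root)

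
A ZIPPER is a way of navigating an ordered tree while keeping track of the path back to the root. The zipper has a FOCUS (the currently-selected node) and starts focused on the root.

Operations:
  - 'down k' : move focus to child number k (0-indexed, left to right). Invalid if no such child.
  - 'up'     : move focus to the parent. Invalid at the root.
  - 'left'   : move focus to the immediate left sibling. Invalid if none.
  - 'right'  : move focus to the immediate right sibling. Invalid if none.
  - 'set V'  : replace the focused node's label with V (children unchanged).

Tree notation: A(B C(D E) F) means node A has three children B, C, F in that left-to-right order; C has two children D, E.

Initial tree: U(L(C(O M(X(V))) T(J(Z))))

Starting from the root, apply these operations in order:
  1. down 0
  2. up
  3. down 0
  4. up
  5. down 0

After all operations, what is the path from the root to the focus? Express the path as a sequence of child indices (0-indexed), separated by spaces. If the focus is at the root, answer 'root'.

Answer: 0

Derivation:
Step 1 (down 0): focus=L path=0 depth=1 children=['C', 'T'] left=[] right=[] parent=U
Step 2 (up): focus=U path=root depth=0 children=['L'] (at root)
Step 3 (down 0): focus=L path=0 depth=1 children=['C', 'T'] left=[] right=[] parent=U
Step 4 (up): focus=U path=root depth=0 children=['L'] (at root)
Step 5 (down 0): focus=L path=0 depth=1 children=['C', 'T'] left=[] right=[] parent=U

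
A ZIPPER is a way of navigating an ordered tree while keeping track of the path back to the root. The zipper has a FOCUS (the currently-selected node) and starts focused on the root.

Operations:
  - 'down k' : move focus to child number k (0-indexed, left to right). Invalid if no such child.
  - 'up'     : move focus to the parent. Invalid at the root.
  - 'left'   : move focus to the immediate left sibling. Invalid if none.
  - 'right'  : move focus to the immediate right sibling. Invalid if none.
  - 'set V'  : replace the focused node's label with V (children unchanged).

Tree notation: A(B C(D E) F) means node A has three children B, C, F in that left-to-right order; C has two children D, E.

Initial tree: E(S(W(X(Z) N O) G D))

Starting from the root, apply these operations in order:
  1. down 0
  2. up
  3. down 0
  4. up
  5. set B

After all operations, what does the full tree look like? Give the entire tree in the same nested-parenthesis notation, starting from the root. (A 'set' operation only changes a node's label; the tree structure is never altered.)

Answer: B(S(W(X(Z) N O) G D))

Derivation:
Step 1 (down 0): focus=S path=0 depth=1 children=['W', 'G', 'D'] left=[] right=[] parent=E
Step 2 (up): focus=E path=root depth=0 children=['S'] (at root)
Step 3 (down 0): focus=S path=0 depth=1 children=['W', 'G', 'D'] left=[] right=[] parent=E
Step 4 (up): focus=E path=root depth=0 children=['S'] (at root)
Step 5 (set B): focus=B path=root depth=0 children=['S'] (at root)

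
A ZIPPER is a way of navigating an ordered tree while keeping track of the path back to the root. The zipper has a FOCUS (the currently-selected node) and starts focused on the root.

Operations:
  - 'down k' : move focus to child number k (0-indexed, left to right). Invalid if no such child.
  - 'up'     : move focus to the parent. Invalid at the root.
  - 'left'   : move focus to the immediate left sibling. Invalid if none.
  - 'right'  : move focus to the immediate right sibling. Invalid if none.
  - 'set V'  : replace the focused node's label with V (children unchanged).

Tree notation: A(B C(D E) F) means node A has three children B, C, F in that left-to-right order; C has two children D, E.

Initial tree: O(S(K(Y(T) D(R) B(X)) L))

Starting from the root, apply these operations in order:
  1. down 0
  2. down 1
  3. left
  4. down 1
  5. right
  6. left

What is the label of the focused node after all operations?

Answer: D

Derivation:
Step 1 (down 0): focus=S path=0 depth=1 children=['K', 'L'] left=[] right=[] parent=O
Step 2 (down 1): focus=L path=0/1 depth=2 children=[] left=['K'] right=[] parent=S
Step 3 (left): focus=K path=0/0 depth=2 children=['Y', 'D', 'B'] left=[] right=['L'] parent=S
Step 4 (down 1): focus=D path=0/0/1 depth=3 children=['R'] left=['Y'] right=['B'] parent=K
Step 5 (right): focus=B path=0/0/2 depth=3 children=['X'] left=['Y', 'D'] right=[] parent=K
Step 6 (left): focus=D path=0/0/1 depth=3 children=['R'] left=['Y'] right=['B'] parent=K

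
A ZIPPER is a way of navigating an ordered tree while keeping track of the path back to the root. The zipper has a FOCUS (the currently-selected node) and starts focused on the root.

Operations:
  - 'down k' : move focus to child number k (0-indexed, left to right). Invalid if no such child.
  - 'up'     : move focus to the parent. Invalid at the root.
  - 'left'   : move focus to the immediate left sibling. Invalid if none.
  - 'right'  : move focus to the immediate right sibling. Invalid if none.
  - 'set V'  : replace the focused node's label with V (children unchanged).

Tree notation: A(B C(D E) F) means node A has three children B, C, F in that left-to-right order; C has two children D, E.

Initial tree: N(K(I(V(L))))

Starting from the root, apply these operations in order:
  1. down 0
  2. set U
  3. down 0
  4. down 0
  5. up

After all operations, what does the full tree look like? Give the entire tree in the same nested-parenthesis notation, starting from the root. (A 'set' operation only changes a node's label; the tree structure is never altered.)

Answer: N(U(I(V(L))))

Derivation:
Step 1 (down 0): focus=K path=0 depth=1 children=['I'] left=[] right=[] parent=N
Step 2 (set U): focus=U path=0 depth=1 children=['I'] left=[] right=[] parent=N
Step 3 (down 0): focus=I path=0/0 depth=2 children=['V'] left=[] right=[] parent=U
Step 4 (down 0): focus=V path=0/0/0 depth=3 children=['L'] left=[] right=[] parent=I
Step 5 (up): focus=I path=0/0 depth=2 children=['V'] left=[] right=[] parent=U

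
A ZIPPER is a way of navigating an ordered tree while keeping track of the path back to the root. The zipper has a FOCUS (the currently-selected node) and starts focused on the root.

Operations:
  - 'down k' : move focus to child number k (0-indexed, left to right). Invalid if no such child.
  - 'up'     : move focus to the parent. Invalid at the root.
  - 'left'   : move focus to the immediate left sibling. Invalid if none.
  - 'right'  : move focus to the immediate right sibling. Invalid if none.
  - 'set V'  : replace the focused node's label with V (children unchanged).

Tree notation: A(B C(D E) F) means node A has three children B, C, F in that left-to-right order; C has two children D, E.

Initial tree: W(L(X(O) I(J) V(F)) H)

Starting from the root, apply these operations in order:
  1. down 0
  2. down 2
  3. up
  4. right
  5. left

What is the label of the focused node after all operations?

Answer: L

Derivation:
Step 1 (down 0): focus=L path=0 depth=1 children=['X', 'I', 'V'] left=[] right=['H'] parent=W
Step 2 (down 2): focus=V path=0/2 depth=2 children=['F'] left=['X', 'I'] right=[] parent=L
Step 3 (up): focus=L path=0 depth=1 children=['X', 'I', 'V'] left=[] right=['H'] parent=W
Step 4 (right): focus=H path=1 depth=1 children=[] left=['L'] right=[] parent=W
Step 5 (left): focus=L path=0 depth=1 children=['X', 'I', 'V'] left=[] right=['H'] parent=W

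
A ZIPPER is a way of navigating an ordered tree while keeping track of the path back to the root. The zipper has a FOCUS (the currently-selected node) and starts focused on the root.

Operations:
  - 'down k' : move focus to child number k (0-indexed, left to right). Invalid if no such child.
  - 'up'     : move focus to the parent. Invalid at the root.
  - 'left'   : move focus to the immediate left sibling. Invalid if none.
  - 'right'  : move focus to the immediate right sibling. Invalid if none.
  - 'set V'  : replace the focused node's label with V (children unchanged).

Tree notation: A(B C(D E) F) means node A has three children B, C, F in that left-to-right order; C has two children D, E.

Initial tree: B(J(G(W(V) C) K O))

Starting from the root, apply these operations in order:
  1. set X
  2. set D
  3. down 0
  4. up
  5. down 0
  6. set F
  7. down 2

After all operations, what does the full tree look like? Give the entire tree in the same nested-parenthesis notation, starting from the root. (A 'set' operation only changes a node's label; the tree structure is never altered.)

Step 1 (set X): focus=X path=root depth=0 children=['J'] (at root)
Step 2 (set D): focus=D path=root depth=0 children=['J'] (at root)
Step 3 (down 0): focus=J path=0 depth=1 children=['G', 'K', 'O'] left=[] right=[] parent=D
Step 4 (up): focus=D path=root depth=0 children=['J'] (at root)
Step 5 (down 0): focus=J path=0 depth=1 children=['G', 'K', 'O'] left=[] right=[] parent=D
Step 6 (set F): focus=F path=0 depth=1 children=['G', 'K', 'O'] left=[] right=[] parent=D
Step 7 (down 2): focus=O path=0/2 depth=2 children=[] left=['G', 'K'] right=[] parent=F

Answer: D(F(G(W(V) C) K O))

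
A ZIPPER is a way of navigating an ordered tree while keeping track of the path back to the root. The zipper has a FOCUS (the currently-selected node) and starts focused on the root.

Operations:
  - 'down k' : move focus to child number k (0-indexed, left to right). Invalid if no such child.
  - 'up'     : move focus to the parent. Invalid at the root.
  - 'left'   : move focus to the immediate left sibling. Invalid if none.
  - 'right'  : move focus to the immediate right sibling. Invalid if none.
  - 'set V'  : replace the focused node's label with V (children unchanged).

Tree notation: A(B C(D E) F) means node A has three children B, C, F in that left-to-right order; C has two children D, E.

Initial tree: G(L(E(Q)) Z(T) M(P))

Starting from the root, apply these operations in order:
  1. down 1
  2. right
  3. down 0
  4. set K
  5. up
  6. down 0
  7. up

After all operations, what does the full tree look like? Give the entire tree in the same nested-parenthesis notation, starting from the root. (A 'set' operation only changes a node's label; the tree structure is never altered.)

Step 1 (down 1): focus=Z path=1 depth=1 children=['T'] left=['L'] right=['M'] parent=G
Step 2 (right): focus=M path=2 depth=1 children=['P'] left=['L', 'Z'] right=[] parent=G
Step 3 (down 0): focus=P path=2/0 depth=2 children=[] left=[] right=[] parent=M
Step 4 (set K): focus=K path=2/0 depth=2 children=[] left=[] right=[] parent=M
Step 5 (up): focus=M path=2 depth=1 children=['K'] left=['L', 'Z'] right=[] parent=G
Step 6 (down 0): focus=K path=2/0 depth=2 children=[] left=[] right=[] parent=M
Step 7 (up): focus=M path=2 depth=1 children=['K'] left=['L', 'Z'] right=[] parent=G

Answer: G(L(E(Q)) Z(T) M(K))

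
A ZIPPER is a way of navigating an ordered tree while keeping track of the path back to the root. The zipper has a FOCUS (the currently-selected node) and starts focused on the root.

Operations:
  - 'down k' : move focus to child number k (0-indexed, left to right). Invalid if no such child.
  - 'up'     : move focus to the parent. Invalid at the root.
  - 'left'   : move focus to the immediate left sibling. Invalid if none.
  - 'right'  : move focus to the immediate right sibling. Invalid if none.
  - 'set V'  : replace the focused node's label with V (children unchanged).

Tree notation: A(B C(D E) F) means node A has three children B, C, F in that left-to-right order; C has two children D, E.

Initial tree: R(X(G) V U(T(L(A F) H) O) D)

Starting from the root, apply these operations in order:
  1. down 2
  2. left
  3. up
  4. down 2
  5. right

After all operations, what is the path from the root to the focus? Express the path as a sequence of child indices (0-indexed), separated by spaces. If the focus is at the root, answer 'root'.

Step 1 (down 2): focus=U path=2 depth=1 children=['T', 'O'] left=['X', 'V'] right=['D'] parent=R
Step 2 (left): focus=V path=1 depth=1 children=[] left=['X'] right=['U', 'D'] parent=R
Step 3 (up): focus=R path=root depth=0 children=['X', 'V', 'U', 'D'] (at root)
Step 4 (down 2): focus=U path=2 depth=1 children=['T', 'O'] left=['X', 'V'] right=['D'] parent=R
Step 5 (right): focus=D path=3 depth=1 children=[] left=['X', 'V', 'U'] right=[] parent=R

Answer: 3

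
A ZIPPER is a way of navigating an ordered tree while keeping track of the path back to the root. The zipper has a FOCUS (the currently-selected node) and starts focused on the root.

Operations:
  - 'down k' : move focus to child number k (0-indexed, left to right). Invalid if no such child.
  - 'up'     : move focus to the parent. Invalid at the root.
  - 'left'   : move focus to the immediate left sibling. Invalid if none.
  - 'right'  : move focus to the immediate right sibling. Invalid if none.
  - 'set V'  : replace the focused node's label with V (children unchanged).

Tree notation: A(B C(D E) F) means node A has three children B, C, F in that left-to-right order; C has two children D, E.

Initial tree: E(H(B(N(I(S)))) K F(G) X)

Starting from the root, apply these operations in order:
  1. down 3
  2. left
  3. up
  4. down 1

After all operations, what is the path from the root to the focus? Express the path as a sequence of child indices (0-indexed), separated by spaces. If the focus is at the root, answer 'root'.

Answer: 1

Derivation:
Step 1 (down 3): focus=X path=3 depth=1 children=[] left=['H', 'K', 'F'] right=[] parent=E
Step 2 (left): focus=F path=2 depth=1 children=['G'] left=['H', 'K'] right=['X'] parent=E
Step 3 (up): focus=E path=root depth=0 children=['H', 'K', 'F', 'X'] (at root)
Step 4 (down 1): focus=K path=1 depth=1 children=[] left=['H'] right=['F', 'X'] parent=E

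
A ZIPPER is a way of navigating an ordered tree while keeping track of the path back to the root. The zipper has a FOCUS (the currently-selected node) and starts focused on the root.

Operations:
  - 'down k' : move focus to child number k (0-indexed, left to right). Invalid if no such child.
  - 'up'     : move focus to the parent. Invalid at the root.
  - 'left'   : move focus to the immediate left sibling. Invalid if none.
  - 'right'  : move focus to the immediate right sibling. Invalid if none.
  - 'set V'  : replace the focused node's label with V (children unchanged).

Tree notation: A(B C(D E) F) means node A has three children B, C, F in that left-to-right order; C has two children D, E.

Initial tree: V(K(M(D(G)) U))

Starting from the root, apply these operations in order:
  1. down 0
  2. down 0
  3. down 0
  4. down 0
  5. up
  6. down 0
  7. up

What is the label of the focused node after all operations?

Answer: D

Derivation:
Step 1 (down 0): focus=K path=0 depth=1 children=['M', 'U'] left=[] right=[] parent=V
Step 2 (down 0): focus=M path=0/0 depth=2 children=['D'] left=[] right=['U'] parent=K
Step 3 (down 0): focus=D path=0/0/0 depth=3 children=['G'] left=[] right=[] parent=M
Step 4 (down 0): focus=G path=0/0/0/0 depth=4 children=[] left=[] right=[] parent=D
Step 5 (up): focus=D path=0/0/0 depth=3 children=['G'] left=[] right=[] parent=M
Step 6 (down 0): focus=G path=0/0/0/0 depth=4 children=[] left=[] right=[] parent=D
Step 7 (up): focus=D path=0/0/0 depth=3 children=['G'] left=[] right=[] parent=M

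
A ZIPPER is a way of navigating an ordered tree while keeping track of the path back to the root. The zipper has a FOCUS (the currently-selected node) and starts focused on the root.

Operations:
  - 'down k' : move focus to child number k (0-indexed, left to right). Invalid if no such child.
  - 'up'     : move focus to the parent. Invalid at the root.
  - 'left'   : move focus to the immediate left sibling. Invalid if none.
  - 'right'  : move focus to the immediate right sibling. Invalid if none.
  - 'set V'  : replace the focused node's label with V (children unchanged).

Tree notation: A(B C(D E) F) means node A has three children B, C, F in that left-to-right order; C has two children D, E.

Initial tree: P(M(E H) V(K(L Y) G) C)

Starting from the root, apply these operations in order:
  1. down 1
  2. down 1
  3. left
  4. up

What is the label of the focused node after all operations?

Answer: V

Derivation:
Step 1 (down 1): focus=V path=1 depth=1 children=['K', 'G'] left=['M'] right=['C'] parent=P
Step 2 (down 1): focus=G path=1/1 depth=2 children=[] left=['K'] right=[] parent=V
Step 3 (left): focus=K path=1/0 depth=2 children=['L', 'Y'] left=[] right=['G'] parent=V
Step 4 (up): focus=V path=1 depth=1 children=['K', 'G'] left=['M'] right=['C'] parent=P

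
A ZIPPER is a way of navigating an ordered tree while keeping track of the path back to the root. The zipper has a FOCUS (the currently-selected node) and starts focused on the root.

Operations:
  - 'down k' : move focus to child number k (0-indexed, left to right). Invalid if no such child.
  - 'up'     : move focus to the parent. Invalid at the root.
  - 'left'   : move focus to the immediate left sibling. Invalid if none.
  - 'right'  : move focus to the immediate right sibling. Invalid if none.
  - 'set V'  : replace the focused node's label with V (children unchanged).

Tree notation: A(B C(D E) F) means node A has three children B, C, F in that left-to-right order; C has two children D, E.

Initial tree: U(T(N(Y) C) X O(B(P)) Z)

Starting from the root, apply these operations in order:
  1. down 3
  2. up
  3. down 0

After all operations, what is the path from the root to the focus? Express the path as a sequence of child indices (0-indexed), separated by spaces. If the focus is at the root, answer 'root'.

Answer: 0

Derivation:
Step 1 (down 3): focus=Z path=3 depth=1 children=[] left=['T', 'X', 'O'] right=[] parent=U
Step 2 (up): focus=U path=root depth=0 children=['T', 'X', 'O', 'Z'] (at root)
Step 3 (down 0): focus=T path=0 depth=1 children=['N', 'C'] left=[] right=['X', 'O', 'Z'] parent=U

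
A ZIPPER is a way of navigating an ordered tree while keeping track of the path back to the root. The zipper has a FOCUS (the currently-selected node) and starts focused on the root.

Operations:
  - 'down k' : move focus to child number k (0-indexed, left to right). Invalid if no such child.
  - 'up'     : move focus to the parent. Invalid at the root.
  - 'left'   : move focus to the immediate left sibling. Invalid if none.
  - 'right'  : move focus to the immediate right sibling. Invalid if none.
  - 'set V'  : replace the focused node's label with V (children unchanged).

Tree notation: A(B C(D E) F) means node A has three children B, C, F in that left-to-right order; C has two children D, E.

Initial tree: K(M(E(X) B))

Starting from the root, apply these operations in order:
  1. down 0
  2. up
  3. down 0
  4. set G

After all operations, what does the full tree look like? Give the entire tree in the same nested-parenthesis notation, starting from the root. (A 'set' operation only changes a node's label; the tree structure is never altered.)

Step 1 (down 0): focus=M path=0 depth=1 children=['E', 'B'] left=[] right=[] parent=K
Step 2 (up): focus=K path=root depth=0 children=['M'] (at root)
Step 3 (down 0): focus=M path=0 depth=1 children=['E', 'B'] left=[] right=[] parent=K
Step 4 (set G): focus=G path=0 depth=1 children=['E', 'B'] left=[] right=[] parent=K

Answer: K(G(E(X) B))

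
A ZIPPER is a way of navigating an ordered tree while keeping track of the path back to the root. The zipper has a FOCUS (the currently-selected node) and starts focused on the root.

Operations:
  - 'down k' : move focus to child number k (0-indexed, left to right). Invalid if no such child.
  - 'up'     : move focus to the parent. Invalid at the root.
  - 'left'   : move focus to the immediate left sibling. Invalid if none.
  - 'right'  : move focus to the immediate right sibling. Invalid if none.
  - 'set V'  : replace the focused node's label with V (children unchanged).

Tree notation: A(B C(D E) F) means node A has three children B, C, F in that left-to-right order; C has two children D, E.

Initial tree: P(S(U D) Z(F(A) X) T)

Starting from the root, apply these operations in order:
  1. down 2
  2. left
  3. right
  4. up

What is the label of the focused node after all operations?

Step 1 (down 2): focus=T path=2 depth=1 children=[] left=['S', 'Z'] right=[] parent=P
Step 2 (left): focus=Z path=1 depth=1 children=['F', 'X'] left=['S'] right=['T'] parent=P
Step 3 (right): focus=T path=2 depth=1 children=[] left=['S', 'Z'] right=[] parent=P
Step 4 (up): focus=P path=root depth=0 children=['S', 'Z', 'T'] (at root)

Answer: P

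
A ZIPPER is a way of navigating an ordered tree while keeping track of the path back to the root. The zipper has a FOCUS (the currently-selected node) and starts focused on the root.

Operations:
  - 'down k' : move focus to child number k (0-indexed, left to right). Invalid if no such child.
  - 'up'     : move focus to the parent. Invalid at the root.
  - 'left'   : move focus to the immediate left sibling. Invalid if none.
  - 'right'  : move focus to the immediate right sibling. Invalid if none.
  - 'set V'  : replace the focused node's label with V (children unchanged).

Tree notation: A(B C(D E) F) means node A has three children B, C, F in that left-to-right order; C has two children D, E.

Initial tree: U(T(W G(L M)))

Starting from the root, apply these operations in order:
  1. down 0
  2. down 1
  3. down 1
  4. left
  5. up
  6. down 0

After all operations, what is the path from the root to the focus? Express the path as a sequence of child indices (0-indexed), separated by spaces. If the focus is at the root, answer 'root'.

Step 1 (down 0): focus=T path=0 depth=1 children=['W', 'G'] left=[] right=[] parent=U
Step 2 (down 1): focus=G path=0/1 depth=2 children=['L', 'M'] left=['W'] right=[] parent=T
Step 3 (down 1): focus=M path=0/1/1 depth=3 children=[] left=['L'] right=[] parent=G
Step 4 (left): focus=L path=0/1/0 depth=3 children=[] left=[] right=['M'] parent=G
Step 5 (up): focus=G path=0/1 depth=2 children=['L', 'M'] left=['W'] right=[] parent=T
Step 6 (down 0): focus=L path=0/1/0 depth=3 children=[] left=[] right=['M'] parent=G

Answer: 0 1 0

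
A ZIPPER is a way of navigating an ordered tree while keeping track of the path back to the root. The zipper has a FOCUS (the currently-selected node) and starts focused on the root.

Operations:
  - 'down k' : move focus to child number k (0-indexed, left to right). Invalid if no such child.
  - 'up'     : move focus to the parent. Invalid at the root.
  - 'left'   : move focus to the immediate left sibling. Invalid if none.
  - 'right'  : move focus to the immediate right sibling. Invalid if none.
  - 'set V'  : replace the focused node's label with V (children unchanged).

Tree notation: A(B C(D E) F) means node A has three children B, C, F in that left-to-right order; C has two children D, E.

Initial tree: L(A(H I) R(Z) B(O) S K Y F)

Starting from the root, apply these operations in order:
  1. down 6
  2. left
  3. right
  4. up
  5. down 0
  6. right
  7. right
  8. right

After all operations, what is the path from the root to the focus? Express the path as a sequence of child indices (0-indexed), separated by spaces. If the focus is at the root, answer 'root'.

Answer: 3

Derivation:
Step 1 (down 6): focus=F path=6 depth=1 children=[] left=['A', 'R', 'B', 'S', 'K', 'Y'] right=[] parent=L
Step 2 (left): focus=Y path=5 depth=1 children=[] left=['A', 'R', 'B', 'S', 'K'] right=['F'] parent=L
Step 3 (right): focus=F path=6 depth=1 children=[] left=['A', 'R', 'B', 'S', 'K', 'Y'] right=[] parent=L
Step 4 (up): focus=L path=root depth=0 children=['A', 'R', 'B', 'S', 'K', 'Y', 'F'] (at root)
Step 5 (down 0): focus=A path=0 depth=1 children=['H', 'I'] left=[] right=['R', 'B', 'S', 'K', 'Y', 'F'] parent=L
Step 6 (right): focus=R path=1 depth=1 children=['Z'] left=['A'] right=['B', 'S', 'K', 'Y', 'F'] parent=L
Step 7 (right): focus=B path=2 depth=1 children=['O'] left=['A', 'R'] right=['S', 'K', 'Y', 'F'] parent=L
Step 8 (right): focus=S path=3 depth=1 children=[] left=['A', 'R', 'B'] right=['K', 'Y', 'F'] parent=L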